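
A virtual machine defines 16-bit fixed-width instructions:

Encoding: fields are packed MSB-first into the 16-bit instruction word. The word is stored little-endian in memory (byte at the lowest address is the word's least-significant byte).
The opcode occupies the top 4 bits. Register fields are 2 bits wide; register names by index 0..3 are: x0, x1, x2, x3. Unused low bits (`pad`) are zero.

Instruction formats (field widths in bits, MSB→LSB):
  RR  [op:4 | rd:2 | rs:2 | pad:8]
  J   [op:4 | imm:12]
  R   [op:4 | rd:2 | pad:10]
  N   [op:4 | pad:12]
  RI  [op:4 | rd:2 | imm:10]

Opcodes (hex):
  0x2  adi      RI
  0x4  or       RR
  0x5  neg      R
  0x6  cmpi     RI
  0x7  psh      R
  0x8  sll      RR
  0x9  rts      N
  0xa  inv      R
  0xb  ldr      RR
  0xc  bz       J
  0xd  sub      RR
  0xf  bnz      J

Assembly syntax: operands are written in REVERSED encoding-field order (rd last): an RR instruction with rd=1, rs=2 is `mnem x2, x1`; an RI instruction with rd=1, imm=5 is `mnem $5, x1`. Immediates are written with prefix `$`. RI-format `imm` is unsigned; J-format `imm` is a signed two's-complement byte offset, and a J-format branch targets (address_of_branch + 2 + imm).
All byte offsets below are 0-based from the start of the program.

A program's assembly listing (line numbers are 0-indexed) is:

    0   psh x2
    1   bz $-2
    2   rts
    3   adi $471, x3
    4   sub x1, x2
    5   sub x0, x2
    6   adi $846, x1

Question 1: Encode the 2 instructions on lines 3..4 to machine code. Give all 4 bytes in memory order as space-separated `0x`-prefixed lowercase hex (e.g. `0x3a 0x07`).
line 3 (adi): pack op=0x2:4|rd=3:2|imm=471:10 = 0x2dd7; little→ d7 2d
line 4 (sub): pack op=0xd:4|rd=2:2|rs=1:2|pad=0:8 = 0xd900; little→ 00 d9

0xd7 0x2d 0x00 0xd9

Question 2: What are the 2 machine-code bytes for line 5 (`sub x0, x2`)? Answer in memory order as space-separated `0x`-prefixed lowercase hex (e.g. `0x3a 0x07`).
0x00 0xd8

5. sub fields op=0xd:4|rd=2:2|rs=0:2|pad=0:8 → word d800h → 00 d8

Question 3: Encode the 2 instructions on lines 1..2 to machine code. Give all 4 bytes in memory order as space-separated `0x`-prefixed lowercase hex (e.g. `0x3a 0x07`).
0xfe 0xcf 0x00 0x90

line 1 (bz): pack op=0xc:4|imm=-2:12 = 0xcffe; little→ fe cf
line 2 (rts): pack op=0x9:4|pad=0:12 = 0x9000; little→ 00 90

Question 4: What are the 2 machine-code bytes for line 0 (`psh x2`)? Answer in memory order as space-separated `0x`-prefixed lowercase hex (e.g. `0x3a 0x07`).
0x00 0x78

L0: psh op=0x7:4|rd=2:2|pad=0:10 ⇒ 0x7800 ⇒ little 00 78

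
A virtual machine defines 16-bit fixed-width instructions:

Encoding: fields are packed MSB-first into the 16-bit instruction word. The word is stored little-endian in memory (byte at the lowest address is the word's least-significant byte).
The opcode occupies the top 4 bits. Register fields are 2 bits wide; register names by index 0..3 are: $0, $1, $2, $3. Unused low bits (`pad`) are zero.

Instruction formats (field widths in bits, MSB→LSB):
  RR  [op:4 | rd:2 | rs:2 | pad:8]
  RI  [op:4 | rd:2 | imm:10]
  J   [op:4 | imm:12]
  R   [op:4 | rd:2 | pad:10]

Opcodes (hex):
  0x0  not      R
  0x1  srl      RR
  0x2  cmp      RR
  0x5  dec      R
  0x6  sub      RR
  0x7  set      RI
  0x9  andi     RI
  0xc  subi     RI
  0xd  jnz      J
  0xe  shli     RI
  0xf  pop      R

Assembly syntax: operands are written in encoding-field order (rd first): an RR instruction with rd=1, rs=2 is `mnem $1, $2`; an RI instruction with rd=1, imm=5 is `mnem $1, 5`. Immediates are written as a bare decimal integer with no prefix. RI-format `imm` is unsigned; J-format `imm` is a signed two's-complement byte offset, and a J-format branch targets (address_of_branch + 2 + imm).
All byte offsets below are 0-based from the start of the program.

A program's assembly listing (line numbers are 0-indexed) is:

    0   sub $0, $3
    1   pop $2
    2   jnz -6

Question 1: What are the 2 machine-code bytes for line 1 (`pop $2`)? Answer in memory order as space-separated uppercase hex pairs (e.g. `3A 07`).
1. pop fields op=0xf:4|rd=2:2|pad=0:10 → word f800h → 00 f8

00 F8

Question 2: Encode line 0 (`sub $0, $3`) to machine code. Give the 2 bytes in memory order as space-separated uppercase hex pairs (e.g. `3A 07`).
line 0 (sub): pack op=0x6:4|rd=0:2|rs=3:2|pad=0:8 = 0x6300; little→ 00 63

00 63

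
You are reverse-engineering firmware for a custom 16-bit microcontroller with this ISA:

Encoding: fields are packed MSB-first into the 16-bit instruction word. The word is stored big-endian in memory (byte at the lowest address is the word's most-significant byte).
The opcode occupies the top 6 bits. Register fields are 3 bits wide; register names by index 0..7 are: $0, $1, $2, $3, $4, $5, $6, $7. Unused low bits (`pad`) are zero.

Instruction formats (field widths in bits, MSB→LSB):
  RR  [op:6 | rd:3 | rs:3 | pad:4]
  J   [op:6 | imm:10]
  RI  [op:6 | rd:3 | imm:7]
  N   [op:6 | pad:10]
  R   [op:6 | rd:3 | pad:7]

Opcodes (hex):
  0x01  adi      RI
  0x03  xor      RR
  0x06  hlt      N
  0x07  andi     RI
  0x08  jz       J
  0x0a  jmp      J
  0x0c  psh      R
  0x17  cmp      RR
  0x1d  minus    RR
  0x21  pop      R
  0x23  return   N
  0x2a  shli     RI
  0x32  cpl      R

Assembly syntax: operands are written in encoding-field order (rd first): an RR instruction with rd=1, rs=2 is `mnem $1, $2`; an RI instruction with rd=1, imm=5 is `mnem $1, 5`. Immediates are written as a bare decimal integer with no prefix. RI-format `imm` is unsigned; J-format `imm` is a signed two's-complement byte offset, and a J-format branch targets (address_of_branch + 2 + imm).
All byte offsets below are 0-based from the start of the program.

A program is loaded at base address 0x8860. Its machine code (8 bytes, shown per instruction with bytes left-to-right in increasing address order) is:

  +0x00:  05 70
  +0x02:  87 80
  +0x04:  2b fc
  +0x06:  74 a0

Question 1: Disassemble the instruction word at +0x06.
minus $1, $2

off 0x06: read 74 a0 as big → 0x74a0
  top 6b → 0x1d → minus [RR]
  [9:7] rd=1 = $1
  [6:4] rs=2 = $2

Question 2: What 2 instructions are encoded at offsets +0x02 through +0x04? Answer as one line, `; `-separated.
pop $7; jmp -4

@+02  big-endian(87 80) = 0x8780
  opcode bits[15:10]=0x21: pop/R
  rd: (w>>7)&0x7=0x7 → $7
@+04  big-endian(2b fc) = 0x2bfc
  opcode bits[15:10]=0xa: jmp/J
  imm: (w>>0)&0x3ff=0x3fc (s10→-4) → -4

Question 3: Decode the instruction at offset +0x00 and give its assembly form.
adi $2, 112

off 0x00: read 05 70 as big → 0x0570
  op=0x0570>>10=0x1 ⇒ adi (RI)
  rd: (w>>7)&0x7=0x2 → $2
  imm: (w>>0)&0x7f=0x70 → 112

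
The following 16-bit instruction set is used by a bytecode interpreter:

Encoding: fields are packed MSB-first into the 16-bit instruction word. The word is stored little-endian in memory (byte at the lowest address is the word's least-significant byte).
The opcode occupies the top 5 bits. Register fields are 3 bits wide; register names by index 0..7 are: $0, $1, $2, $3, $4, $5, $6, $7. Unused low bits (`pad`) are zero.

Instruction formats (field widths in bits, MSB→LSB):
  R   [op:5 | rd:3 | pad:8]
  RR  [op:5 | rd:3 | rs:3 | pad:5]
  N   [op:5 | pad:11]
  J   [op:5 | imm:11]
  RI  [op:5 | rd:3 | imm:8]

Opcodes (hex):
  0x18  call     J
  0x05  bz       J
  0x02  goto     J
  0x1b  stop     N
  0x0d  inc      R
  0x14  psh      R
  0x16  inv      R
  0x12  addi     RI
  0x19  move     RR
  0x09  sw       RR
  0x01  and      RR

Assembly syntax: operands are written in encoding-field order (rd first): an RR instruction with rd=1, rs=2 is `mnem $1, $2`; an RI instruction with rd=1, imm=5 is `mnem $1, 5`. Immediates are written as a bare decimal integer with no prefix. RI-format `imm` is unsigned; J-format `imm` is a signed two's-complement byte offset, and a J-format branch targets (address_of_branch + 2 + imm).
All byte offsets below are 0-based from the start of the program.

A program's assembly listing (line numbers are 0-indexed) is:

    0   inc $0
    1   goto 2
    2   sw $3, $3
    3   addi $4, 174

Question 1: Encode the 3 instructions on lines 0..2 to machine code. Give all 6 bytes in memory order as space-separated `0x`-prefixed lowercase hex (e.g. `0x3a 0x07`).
0x00 0x68 0x02 0x10 0x60 0x4b

line 0 (inc): pack op=0xd:5|rd=0:3|pad=0:8 = 0x6800; little→ 00 68
line 1 (goto): pack op=0x2:5|imm=2:11 = 0x1002; little→ 02 10
line 2 (sw): pack op=0x9:5|rd=3:3|rs=3:3|pad=0:5 = 0x4b60; little→ 60 4b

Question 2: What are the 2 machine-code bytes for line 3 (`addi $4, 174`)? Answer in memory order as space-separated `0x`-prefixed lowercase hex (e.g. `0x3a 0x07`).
3. addi fields op=0x12:5|rd=4:3|imm=174:8 → word 94aeh → ae 94

0xae 0x94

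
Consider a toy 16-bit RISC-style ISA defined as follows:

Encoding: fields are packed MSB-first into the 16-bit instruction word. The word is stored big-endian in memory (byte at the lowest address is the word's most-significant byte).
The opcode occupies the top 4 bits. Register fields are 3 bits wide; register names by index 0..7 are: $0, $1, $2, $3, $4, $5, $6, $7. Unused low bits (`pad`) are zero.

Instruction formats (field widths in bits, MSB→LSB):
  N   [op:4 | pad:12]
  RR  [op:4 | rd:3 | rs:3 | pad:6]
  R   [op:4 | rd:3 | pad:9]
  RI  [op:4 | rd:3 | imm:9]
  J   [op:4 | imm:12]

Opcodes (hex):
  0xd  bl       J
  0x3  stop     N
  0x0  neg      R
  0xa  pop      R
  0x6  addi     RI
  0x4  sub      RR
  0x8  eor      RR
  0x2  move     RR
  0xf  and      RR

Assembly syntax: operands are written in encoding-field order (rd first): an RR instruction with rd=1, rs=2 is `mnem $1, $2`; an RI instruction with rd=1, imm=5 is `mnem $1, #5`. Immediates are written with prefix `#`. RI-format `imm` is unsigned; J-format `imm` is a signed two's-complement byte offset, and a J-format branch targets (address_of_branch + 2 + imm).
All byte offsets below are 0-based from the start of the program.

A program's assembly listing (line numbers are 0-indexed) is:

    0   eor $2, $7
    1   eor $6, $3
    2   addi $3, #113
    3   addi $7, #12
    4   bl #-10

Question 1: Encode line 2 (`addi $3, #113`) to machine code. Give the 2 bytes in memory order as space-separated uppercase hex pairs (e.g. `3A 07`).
66 71

L2: addi op=0x6:4|rd=3:3|imm=113:9 ⇒ 0x6671 ⇒ big 66 71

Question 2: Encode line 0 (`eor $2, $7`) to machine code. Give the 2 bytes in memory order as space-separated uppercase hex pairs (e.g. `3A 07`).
L0: eor op=0x8:4|rd=2:3|rs=7:3|pad=0:6 ⇒ 0x85c0 ⇒ big 85 c0

85 C0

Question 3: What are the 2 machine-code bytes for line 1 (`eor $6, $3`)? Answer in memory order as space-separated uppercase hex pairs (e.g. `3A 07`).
1. eor fields op=0x8:4|rd=6:3|rs=3:3|pad=0:6 → word 8cc0h → 8c c0

8C C0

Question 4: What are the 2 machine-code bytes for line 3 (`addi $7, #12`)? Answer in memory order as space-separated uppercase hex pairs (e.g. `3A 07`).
6E 0C

L3: addi op=0x6:4|rd=7:3|imm=12:9 ⇒ 0x6e0c ⇒ big 6e 0c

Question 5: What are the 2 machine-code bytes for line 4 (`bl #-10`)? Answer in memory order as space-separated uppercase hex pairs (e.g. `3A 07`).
line 4 (bl): pack op=0xd:4|imm=-10:12 = 0xdff6; big→ df f6

DF F6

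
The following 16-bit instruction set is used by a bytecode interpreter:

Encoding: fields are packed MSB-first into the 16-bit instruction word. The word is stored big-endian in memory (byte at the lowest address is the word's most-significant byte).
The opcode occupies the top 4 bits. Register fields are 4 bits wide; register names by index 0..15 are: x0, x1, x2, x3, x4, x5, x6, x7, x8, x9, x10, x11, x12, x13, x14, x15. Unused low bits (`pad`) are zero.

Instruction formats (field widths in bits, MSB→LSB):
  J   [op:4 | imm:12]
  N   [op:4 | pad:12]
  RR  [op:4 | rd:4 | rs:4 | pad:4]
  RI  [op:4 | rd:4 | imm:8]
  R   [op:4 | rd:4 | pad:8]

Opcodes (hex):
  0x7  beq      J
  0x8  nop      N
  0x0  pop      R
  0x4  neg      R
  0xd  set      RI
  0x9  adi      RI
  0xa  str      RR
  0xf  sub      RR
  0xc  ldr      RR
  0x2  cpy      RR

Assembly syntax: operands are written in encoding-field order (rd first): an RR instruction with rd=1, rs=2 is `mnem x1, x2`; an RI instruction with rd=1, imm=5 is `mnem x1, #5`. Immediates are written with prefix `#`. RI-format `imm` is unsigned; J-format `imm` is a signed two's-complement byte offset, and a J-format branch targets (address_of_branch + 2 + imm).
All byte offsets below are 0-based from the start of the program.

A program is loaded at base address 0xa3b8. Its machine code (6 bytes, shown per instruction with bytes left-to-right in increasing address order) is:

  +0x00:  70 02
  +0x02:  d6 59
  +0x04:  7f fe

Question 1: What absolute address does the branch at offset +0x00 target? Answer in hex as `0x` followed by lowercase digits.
0xa3bc

+0x00: 70 02 ⇒ word 0x7002 (big)
  opcode bits[15:12]=0x7: beq/J
  imm: (w>>0)&0xfff=0x2 → #2
  target = base 0xa3b8 + off 0x00 + 2 + imm 2 = 0xa3bc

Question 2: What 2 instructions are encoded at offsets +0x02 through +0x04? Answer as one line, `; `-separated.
set x6, #89; beq #-2

@+02  big-endian(d6 59) = 0xd659
  op=0xd659>>12=0xd ⇒ set (RI)
  rd@[11:8]=0x6 ⇒ x6
  imm@[7:0]=0x59 ⇒ #89
@+04  big-endian(7f fe) = 0x7ffe
  op=0x7ffe>>12=0x7 ⇒ beq (J)
  imm@[11:0]=0xffe (s12→-2) ⇒ #-2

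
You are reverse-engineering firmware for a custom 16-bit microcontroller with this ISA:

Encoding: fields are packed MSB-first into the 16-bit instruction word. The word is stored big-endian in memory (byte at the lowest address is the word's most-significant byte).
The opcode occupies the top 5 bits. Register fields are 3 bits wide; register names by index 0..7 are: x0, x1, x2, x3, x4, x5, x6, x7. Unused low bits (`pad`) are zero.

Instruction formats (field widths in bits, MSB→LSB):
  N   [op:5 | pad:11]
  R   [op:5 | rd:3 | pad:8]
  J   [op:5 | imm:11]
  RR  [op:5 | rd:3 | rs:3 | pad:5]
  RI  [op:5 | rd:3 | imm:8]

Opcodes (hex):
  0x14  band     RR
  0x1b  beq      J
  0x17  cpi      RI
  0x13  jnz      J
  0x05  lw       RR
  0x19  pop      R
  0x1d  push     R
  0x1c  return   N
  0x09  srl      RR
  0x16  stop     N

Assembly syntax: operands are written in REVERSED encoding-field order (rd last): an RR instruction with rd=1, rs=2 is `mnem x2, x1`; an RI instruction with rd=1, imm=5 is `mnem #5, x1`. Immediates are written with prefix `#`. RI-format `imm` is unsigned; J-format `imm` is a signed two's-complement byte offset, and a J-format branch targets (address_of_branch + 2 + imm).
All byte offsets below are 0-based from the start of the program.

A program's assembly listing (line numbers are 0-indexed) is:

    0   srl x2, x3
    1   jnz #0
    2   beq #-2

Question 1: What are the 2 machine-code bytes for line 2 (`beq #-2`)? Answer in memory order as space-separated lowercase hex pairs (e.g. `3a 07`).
df fe

L2: beq op=0x1b:5|imm=-2:11 ⇒ 0xdffe ⇒ big df fe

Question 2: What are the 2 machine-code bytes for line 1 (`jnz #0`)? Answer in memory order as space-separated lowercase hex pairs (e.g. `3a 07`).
L1: jnz op=0x13:5|imm=0:11 ⇒ 0x9800 ⇒ big 98 00

98 00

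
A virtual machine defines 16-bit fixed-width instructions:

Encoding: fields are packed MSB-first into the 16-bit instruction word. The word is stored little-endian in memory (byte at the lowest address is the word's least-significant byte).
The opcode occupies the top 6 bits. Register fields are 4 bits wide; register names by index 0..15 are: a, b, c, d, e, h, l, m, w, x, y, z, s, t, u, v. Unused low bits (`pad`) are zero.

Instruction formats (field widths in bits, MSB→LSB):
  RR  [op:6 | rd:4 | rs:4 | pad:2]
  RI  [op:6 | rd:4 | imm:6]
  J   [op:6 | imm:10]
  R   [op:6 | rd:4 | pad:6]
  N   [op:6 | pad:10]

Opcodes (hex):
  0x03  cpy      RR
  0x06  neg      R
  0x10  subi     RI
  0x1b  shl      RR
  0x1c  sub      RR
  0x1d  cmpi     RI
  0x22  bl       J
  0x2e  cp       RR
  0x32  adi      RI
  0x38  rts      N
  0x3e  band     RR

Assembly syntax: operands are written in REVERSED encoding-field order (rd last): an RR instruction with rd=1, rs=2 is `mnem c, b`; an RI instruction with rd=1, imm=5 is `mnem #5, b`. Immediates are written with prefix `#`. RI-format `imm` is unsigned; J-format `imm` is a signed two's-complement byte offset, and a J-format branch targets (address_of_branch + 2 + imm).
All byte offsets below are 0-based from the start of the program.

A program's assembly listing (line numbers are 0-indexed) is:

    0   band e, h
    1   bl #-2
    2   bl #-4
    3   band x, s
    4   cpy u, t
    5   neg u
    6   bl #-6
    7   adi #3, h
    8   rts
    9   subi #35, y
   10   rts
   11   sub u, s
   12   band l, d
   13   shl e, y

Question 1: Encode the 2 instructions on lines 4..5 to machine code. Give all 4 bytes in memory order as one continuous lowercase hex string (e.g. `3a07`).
780f801b

line 4 (cpy): pack op=0x3:6|rd=13:4|rs=14:4|pad=0:2 = 0x0f78; little→ 78 0f
line 5 (neg): pack op=0x6:6|rd=14:4|pad=0:6 = 0x1b80; little→ 80 1b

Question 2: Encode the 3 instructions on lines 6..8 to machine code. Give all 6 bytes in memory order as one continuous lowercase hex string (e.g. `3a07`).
line 6 (bl): pack op=0x22:6|imm=-6:10 = 0x8bfa; little→ fa 8b
line 7 (adi): pack op=0x32:6|rd=5:4|imm=3:6 = 0xc943; little→ 43 c9
line 8 (rts): pack op=0x38:6|pad=0:10 = 0xe000; little→ 00 e0

fa8b43c900e0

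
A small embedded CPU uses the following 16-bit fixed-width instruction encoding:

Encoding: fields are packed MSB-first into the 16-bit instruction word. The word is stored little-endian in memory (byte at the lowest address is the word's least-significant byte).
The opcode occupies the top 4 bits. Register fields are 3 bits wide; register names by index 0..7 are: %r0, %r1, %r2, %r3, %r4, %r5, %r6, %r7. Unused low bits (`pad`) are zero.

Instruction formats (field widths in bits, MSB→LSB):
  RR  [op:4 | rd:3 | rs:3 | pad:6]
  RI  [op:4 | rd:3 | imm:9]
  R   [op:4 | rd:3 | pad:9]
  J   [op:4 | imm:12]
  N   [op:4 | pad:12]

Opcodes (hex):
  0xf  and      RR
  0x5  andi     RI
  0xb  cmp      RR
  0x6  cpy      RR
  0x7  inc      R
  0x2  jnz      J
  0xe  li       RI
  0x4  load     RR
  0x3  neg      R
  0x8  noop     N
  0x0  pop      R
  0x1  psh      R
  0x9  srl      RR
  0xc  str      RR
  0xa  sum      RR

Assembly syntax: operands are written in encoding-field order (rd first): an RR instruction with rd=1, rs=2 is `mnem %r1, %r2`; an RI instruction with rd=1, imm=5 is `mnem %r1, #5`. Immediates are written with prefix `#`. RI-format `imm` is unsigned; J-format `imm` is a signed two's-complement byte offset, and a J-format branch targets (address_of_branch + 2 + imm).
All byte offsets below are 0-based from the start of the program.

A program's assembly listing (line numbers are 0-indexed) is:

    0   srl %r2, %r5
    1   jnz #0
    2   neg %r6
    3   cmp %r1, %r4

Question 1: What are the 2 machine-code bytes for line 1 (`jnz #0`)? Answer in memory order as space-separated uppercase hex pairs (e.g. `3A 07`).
00 20

1. jnz fields op=0x2:4|imm=0:12 → word 2000h → 00 20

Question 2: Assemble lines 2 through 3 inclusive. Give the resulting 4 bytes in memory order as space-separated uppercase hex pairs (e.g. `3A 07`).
00 3C 00 B3

line 2 (neg): pack op=0x3:4|rd=6:3|pad=0:9 = 0x3c00; little→ 00 3c
line 3 (cmp): pack op=0xb:4|rd=1:3|rs=4:3|pad=0:6 = 0xb300; little→ 00 b3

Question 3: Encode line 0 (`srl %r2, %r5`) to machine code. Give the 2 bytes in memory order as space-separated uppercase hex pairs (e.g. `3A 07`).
0. srl fields op=0x9:4|rd=2:3|rs=5:3|pad=0:6 → word 9540h → 40 95

40 95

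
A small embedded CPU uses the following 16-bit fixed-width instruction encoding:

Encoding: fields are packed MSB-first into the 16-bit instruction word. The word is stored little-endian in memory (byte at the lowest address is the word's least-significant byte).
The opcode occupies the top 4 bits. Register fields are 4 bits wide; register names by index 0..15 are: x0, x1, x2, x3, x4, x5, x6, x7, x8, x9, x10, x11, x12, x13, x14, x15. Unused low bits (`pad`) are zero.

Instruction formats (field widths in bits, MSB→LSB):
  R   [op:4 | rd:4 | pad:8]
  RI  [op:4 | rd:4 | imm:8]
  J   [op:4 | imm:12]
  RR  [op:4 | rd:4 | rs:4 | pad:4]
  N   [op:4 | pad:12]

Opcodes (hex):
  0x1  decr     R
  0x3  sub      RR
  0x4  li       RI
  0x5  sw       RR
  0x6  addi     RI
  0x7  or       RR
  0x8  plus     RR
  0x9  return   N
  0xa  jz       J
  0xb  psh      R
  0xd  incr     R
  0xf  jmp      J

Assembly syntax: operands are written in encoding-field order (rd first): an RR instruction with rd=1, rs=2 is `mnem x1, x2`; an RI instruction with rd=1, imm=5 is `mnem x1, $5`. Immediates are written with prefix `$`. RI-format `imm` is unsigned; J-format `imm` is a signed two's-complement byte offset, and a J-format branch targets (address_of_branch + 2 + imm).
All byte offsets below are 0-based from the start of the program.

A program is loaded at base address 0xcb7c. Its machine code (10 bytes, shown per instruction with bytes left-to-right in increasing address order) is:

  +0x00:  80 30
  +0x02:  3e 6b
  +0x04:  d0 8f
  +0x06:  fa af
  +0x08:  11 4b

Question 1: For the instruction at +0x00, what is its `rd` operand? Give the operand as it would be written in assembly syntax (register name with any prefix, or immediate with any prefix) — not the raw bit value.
@+00  little-endian(80 30) = 0x3080
  opcode bits[15:12]=0x3: sub/RR
  rd: (w>>8)&0xf=0x0 → x0
  rs: (w>>4)&0xf=0x8 → x8

x0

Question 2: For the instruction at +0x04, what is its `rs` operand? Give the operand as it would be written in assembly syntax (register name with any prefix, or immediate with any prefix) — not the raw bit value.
x13

@+04  little-endian(d0 8f) = 0x8fd0
  top 4b → 0x8 → plus [RR]
  rd@[11:8]=0xf ⇒ x15
  rs@[7:4]=0xd ⇒ x13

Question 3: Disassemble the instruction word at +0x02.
addi x11, $62

+0x02: 3e 6b ⇒ word 0x6b3e (little)
  opcode bits[15:12]=0x6: addi/RI
  rd@[11:8]=0xb ⇒ x11
  imm@[7:0]=0x3e ⇒ $62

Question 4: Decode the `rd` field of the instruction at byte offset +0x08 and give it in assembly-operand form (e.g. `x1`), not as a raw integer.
[08] 11 4b → 0x4b11
  opcode bits[15:12]=0x4: li/RI
  [11:8] rd=11 = x11
  [7:0] imm=17 = $17

x11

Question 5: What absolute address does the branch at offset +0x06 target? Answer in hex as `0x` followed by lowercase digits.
0xcb7e

[06] fa af → 0xaffa
  top 4b → 0xa → jz [J]
  [11:0] imm=4090 (s12→-6) = $-6
  target = base 0xcb7c + off 0x06 + 2 + imm -6 = 0xcb7e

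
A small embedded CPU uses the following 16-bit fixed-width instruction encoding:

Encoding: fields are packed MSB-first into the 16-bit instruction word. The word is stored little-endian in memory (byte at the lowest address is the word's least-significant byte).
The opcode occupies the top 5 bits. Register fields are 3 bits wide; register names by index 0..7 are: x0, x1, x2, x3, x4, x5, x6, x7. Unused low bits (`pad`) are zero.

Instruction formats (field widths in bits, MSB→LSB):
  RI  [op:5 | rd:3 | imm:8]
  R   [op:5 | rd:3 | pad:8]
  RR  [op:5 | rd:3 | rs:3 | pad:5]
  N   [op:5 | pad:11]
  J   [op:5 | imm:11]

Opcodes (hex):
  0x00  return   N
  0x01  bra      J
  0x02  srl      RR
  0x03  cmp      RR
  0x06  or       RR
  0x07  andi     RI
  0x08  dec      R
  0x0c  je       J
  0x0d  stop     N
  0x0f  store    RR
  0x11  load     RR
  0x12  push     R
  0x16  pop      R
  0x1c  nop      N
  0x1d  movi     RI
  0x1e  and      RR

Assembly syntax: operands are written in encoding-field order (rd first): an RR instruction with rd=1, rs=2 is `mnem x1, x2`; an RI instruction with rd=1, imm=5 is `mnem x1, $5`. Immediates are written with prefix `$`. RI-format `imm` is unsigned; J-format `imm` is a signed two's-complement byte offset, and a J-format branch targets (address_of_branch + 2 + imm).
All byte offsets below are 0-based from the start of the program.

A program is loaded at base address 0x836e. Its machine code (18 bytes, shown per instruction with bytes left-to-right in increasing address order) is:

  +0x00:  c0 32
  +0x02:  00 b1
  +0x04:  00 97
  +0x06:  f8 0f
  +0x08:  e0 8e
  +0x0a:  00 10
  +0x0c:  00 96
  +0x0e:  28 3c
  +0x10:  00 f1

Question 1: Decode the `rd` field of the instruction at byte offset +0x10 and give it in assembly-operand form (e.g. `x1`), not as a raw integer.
@+10  little-endian(00 f1) = 0xf100
  op=0xf100>>11=0x1e ⇒ and (RR)
  [10:8] rd=1 = x1
  [7:5] rs=0 = x0

x1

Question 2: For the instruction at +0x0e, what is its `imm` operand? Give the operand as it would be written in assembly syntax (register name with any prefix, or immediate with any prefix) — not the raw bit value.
$40

[0e] 28 3c → 0x3c28
  opcode bits[15:11]=0x7: andi/RI
  [10:8] rd=4 = x4
  [7:0] imm=40 = $40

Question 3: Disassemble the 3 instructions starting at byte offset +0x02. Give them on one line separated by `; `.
pop x1; push x7; bra $-8

off 0x02: read 00 b1 as little → 0xb100
  top 5b → 0x16 → pop [R]
  rd@[10:8]=0x1 ⇒ x1
off 0x04: read 00 97 as little → 0x9700
  top 5b → 0x12 → push [R]
  rd@[10:8]=0x7 ⇒ x7
off 0x06: read f8 0f as little → 0x0ff8
  top 5b → 0x1 → bra [J]
  imm@[10:0]=0x7f8 (s11→-8) ⇒ $-8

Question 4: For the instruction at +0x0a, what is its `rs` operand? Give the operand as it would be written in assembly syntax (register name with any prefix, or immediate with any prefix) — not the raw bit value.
@+0a  little-endian(00 10) = 0x1000
  opcode bits[15:11]=0x2: srl/RR
  [10:8] rd=0 = x0
  [7:5] rs=0 = x0

x0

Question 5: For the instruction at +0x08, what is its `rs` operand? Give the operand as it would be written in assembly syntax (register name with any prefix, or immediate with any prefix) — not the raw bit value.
@+08  little-endian(e0 8e) = 0x8ee0
  opcode bits[15:11]=0x11: load/RR
  rd: (w>>8)&0x7=0x6 → x6
  rs: (w>>5)&0x7=0x7 → x7

x7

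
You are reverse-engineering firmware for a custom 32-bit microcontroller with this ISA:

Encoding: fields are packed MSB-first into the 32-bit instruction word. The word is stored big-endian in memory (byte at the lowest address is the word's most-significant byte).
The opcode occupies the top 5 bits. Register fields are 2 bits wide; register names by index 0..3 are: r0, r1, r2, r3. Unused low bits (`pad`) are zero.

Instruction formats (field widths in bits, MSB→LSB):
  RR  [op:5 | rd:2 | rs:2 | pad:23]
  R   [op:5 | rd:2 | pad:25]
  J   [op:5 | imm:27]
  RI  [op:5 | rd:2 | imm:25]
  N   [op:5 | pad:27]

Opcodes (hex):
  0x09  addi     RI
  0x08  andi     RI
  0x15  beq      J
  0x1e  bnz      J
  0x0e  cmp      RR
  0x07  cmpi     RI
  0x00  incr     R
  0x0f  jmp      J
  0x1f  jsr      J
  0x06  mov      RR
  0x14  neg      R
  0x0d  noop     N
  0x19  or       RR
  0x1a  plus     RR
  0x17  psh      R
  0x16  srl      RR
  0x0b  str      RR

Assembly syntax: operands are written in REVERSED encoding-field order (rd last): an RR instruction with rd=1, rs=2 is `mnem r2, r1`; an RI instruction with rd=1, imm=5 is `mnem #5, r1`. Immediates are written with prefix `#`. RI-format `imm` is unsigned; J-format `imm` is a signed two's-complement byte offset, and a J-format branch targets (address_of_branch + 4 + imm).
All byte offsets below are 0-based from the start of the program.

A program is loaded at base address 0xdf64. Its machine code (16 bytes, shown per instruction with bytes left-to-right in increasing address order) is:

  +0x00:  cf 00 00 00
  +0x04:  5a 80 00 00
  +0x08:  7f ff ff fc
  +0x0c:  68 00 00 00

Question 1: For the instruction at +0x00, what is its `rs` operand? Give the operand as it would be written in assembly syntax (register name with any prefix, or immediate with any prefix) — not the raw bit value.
r2

@+00  big-endian(cf 00 00 00) = 0xcf000000
  opcode bits[31:27]=0x19: or/RR
  [26:25] rd=3 = r3
  [24:23] rs=2 = r2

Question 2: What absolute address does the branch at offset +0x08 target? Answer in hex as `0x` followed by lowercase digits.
0xdf6c

+0x08: 7f ff ff fc ⇒ word 0x7ffffffc (big)
  opcode bits[31:27]=0xf: jmp/J
  imm@[26:0]=0x7fffffc (s27→-4) ⇒ #-4
  target = base 0xdf64 + off 0x08 + 4 + imm -4 = 0xdf6c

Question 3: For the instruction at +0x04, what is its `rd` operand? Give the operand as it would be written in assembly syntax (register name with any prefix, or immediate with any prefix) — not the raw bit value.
@+04  big-endian(5a 80 00 00) = 0x5a800000
  opcode bits[31:27]=0xb: str/RR
  rd: (w>>25)&0x3=0x1 → r1
  rs: (w>>23)&0x3=0x1 → r1

r1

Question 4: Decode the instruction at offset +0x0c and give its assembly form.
noop

[0c] 68 00 00 00 → 0x68000000
  top 5b → 0xd → noop [N]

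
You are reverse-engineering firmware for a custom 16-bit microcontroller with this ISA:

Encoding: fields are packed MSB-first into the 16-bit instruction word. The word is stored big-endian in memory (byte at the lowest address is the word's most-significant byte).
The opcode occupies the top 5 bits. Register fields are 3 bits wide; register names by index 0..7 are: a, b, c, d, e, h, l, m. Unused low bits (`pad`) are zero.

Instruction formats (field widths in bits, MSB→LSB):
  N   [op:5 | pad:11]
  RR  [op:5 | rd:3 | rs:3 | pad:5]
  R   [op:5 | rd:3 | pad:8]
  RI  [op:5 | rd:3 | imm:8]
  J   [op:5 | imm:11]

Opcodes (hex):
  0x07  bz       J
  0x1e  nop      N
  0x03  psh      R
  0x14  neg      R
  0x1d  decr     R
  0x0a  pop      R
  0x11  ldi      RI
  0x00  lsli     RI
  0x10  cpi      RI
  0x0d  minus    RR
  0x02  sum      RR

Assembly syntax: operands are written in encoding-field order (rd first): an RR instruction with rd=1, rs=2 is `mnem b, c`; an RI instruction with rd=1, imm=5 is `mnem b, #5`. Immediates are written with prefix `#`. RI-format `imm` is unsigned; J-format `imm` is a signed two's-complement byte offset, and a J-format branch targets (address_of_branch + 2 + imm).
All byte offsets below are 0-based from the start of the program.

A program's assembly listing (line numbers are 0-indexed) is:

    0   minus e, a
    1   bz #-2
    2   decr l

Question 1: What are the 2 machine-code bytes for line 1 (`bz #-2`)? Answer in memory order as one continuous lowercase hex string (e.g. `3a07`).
3ffe

L1: bz op=0x7:5|imm=-2:11 ⇒ 0x3ffe ⇒ big 3f fe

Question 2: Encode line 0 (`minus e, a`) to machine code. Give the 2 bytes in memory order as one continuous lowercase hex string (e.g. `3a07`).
L0: minus op=0xd:5|rd=4:3|rs=0:3|pad=0:5 ⇒ 0x6c00 ⇒ big 6c 00

6c00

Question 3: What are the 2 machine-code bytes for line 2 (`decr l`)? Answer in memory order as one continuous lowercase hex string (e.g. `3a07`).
ee00

L2: decr op=0x1d:5|rd=6:3|pad=0:8 ⇒ 0xee00 ⇒ big ee 00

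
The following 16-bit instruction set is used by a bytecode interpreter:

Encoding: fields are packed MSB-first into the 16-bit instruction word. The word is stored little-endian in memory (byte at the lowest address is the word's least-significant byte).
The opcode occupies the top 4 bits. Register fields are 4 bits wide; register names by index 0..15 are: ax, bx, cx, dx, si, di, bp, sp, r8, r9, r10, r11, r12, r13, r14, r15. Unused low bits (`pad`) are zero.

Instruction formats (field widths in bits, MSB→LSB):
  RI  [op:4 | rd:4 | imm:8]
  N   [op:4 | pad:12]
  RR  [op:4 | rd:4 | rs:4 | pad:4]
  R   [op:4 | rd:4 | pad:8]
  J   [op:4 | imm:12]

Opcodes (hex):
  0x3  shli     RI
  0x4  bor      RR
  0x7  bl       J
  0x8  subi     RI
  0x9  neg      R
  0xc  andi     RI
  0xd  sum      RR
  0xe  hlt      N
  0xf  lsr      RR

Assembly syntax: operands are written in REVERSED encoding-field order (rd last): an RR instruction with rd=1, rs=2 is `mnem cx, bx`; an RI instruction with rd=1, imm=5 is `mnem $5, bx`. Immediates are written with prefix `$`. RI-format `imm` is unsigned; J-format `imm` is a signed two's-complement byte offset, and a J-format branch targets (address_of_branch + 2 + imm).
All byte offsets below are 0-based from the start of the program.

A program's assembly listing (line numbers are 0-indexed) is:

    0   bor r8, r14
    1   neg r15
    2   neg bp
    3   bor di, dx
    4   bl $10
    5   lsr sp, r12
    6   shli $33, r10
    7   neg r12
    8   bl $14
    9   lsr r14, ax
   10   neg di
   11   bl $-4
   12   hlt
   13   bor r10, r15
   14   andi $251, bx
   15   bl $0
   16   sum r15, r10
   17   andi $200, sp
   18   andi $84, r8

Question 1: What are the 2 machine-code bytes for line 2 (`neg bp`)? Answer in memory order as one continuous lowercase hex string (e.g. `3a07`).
L2: neg op=0x9:4|rd=6:4|pad=0:8 ⇒ 0x9600 ⇒ little 00 96

0096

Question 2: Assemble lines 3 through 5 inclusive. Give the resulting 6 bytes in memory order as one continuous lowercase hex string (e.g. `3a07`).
50430a7070fc

3. bor fields op=0x4:4|rd=3:4|rs=5:4|pad=0:4 → word 4350h → 50 43
4. bl fields op=0x7:4|imm=10:12 → word 700ah → 0a 70
5. lsr fields op=0xf:4|rd=12:4|rs=7:4|pad=0:4 → word fc70h → 70 fc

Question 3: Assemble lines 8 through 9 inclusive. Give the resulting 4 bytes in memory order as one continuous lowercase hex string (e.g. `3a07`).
0e70e0f0

8. bl fields op=0x7:4|imm=14:12 → word 700eh → 0e 70
9. lsr fields op=0xf:4|rd=0:4|rs=14:4|pad=0:4 → word f0e0h → e0 f0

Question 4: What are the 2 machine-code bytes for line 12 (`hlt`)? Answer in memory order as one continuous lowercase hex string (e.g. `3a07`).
00e0

L12: hlt op=0xe:4|pad=0:12 ⇒ 0xe000 ⇒ little 00 e0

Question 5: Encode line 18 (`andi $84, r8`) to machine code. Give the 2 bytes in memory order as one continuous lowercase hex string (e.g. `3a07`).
54c8

18. andi fields op=0xc:4|rd=8:4|imm=84:8 → word c854h → 54 c8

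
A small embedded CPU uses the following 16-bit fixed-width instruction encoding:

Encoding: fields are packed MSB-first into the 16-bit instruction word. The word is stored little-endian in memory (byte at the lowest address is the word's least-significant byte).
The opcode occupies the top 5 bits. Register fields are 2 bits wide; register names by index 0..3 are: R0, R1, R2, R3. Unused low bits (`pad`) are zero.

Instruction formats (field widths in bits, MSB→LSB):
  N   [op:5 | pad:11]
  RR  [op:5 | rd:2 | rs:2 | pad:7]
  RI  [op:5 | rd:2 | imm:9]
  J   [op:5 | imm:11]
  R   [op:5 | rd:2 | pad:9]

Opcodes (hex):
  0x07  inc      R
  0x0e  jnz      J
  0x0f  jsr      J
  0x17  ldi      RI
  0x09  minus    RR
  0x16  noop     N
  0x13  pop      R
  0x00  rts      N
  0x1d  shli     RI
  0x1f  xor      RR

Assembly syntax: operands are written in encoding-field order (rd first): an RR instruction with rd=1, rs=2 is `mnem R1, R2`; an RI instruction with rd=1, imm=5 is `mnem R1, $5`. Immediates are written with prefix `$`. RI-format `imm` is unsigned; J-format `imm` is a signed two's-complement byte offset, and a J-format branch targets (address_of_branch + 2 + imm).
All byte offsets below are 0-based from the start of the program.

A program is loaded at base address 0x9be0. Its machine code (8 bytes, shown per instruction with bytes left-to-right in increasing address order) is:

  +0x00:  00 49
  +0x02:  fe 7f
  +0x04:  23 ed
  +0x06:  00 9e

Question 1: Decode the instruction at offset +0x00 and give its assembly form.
minus R0, R2

off 0x00: read 00 49 as little → 0x4900
  op=0x4900>>11=0x9 ⇒ minus (RR)
  rd: (w>>9)&0x3=0x0 → R0
  rs: (w>>7)&0x3=0x2 → R2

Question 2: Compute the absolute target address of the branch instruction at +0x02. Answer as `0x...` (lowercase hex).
0x9be2

+0x02: fe 7f ⇒ word 0x7ffe (little)
  opcode bits[15:11]=0xf: jsr/J
  [10:0] imm=2046 (s11→-2) = $-2
  target = base 0x9be0 + off 0x02 + 2 + imm -2 = 0x9be2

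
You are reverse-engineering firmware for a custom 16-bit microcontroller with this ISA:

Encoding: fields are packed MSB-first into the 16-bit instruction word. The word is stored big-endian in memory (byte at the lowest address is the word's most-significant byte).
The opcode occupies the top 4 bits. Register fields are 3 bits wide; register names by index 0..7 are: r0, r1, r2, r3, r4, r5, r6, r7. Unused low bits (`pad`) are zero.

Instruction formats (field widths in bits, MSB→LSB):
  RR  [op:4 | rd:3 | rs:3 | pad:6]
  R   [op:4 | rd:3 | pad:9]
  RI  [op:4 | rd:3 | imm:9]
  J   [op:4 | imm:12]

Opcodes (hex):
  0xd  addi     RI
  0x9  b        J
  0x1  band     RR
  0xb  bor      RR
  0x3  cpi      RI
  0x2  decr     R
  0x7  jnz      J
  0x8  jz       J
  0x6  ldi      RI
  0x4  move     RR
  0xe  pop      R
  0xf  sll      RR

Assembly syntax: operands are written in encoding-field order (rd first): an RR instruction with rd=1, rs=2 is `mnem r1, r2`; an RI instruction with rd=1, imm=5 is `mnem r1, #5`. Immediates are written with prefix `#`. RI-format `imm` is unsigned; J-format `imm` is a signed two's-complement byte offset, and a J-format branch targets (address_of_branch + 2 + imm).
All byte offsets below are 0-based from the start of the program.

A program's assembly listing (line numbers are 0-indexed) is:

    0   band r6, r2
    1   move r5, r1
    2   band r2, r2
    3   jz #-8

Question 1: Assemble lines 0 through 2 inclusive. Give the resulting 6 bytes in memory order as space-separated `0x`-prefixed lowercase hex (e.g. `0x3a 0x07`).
0x1c 0x80 0x4a 0x40 0x14 0x80

L0: band op=0x1:4|rd=6:3|rs=2:3|pad=0:6 ⇒ 0x1c80 ⇒ big 1c 80
L1: move op=0x4:4|rd=5:3|rs=1:3|pad=0:6 ⇒ 0x4a40 ⇒ big 4a 40
L2: band op=0x1:4|rd=2:3|rs=2:3|pad=0:6 ⇒ 0x1480 ⇒ big 14 80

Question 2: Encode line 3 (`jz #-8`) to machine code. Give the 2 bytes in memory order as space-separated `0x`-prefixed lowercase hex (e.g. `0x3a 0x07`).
0x8f 0xf8

3. jz fields op=0x8:4|imm=-8:12 → word 8ff8h → 8f f8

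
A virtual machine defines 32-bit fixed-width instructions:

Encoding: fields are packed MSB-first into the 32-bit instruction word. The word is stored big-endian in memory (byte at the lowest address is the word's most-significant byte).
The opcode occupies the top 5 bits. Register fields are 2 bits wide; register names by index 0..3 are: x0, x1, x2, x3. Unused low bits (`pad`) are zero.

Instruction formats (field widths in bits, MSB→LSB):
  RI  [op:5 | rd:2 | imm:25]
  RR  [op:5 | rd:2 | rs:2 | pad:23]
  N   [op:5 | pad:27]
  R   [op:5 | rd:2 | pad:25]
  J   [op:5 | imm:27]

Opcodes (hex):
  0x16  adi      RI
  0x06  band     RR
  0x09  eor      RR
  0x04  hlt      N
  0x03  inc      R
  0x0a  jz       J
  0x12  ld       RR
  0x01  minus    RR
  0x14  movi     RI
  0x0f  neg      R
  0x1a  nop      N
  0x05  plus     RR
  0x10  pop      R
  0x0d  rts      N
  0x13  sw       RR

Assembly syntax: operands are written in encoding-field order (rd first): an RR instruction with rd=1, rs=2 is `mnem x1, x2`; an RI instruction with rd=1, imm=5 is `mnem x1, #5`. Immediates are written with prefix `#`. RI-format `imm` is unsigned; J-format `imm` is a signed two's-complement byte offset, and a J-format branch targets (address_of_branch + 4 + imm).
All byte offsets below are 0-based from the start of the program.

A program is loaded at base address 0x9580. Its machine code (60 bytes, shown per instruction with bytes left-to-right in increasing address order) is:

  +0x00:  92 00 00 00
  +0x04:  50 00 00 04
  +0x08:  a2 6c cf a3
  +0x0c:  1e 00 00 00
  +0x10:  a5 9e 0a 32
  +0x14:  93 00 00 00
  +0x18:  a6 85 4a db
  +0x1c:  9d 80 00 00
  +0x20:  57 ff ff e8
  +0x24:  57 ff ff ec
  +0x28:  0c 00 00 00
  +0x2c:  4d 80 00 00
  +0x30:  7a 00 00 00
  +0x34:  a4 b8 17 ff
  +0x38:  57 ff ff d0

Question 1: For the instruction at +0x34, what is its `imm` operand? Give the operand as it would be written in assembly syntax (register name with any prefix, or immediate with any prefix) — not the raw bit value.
+0x34: a4 b8 17 ff ⇒ word 0xa4b817ff (big)
  op=0xa4b817ff>>27=0x14 ⇒ movi (RI)
  rd: (w>>25)&0x3=0x2 → x2
  imm: (w>>0)&0x1ffffff=0xb817ff → #12064767

#12064767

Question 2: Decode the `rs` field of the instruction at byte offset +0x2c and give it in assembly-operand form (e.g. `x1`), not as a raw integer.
[2c] 4d 80 00 00 → 0x4d800000
  op=0x4d800000>>27=0x9 ⇒ eor (RR)
  [26:25] rd=2 = x2
  [24:23] rs=3 = x3

x3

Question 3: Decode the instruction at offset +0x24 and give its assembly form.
off 0x24: read 57 ff ff ec as big → 0x57ffffec
  top 5b → 0xa → jz [J]
  imm@[26:0]=0x7ffffec (s27→-20) ⇒ #-20

jz #-20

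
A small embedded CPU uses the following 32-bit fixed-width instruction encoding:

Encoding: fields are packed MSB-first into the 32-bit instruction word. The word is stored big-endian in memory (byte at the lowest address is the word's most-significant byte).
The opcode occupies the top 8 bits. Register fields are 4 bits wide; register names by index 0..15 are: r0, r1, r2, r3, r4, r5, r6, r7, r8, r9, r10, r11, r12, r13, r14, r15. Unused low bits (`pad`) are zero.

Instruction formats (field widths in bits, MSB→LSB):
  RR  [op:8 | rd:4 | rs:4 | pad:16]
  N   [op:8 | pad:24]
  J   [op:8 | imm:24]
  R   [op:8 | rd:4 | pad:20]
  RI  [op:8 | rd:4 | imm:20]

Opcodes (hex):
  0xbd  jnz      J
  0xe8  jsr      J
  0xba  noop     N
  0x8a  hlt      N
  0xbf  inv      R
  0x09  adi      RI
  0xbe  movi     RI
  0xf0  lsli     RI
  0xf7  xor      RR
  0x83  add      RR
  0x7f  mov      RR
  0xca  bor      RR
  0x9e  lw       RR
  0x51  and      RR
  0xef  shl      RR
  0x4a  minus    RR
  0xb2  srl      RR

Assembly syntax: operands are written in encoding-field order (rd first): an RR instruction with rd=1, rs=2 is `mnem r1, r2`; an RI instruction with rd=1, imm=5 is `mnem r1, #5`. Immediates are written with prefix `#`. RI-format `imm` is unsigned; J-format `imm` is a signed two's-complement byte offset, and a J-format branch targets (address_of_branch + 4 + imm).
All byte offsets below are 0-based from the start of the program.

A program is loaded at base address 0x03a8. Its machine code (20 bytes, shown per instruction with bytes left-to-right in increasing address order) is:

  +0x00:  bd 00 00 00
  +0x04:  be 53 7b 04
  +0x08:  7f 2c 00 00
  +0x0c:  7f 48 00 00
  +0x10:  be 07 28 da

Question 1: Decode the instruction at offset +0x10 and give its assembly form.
movi r0, #469210

off 0x10: read be 07 28 da as big → 0xbe0728da
  top 8b → 0xbe → movi [RI]
  rd: (w>>20)&0xf=0x0 → r0
  imm: (w>>0)&0xfffff=0x728da → #469210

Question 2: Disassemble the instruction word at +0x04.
[04] be 53 7b 04 → 0xbe537b04
  top 8b → 0xbe → movi [RI]
  [23:20] rd=5 = r5
  [19:0] imm=228100 = #228100

movi r5, #228100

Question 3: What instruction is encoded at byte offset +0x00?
jnz #0

+0x00: bd 00 00 00 ⇒ word 0xbd000000 (big)
  op=0xbd000000>>24=0xbd ⇒ jnz (J)
  [23:0] imm=0 = #0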